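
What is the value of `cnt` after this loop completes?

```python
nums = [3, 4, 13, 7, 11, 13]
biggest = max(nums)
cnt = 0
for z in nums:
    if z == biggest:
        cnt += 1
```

Count of max value 13 in [3, 4, 13, 7, 11, 13]
`cnt` takes the values: 0 → 1 → 2

Answer: 2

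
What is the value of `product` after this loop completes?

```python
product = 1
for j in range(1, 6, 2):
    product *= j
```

Product of 1, 3, 5, ... up to 5
`product` takes the values: 1 → 3 → 15

Answer: 15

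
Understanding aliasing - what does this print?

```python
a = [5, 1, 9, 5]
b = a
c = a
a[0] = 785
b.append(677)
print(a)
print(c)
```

Key concept: multiple aliases.
Step by step:
`a = [5, 1, 9, 5]` → a = [5, 1, 9, 5]
`b = a` → b = [5, 1, 9, 5] (same object as a)
`c = a` → c = [5, 1, 9, 5] (same object as a, b)
`a[0] = 785` → a = [785, 1, 9, 5] (same object as b, c); b = [785, 1, 9, 5] (same object as a, c); c = [785, 1, 9, 5] (same object as a, b)
`b.append(677)` → a = [785, 1, 9, 5, 677] (same object as b, c); b = [785, 1, 9, 5, 677] (same object as a, c); c = [785, 1, 9, 5, 677] (same object as a, b)
`print(a)` → prints [785, 1, 9, 5, 677]
`print(c)` → prints [785, 1, 9, 5, 677]

Answer:
[785, 1, 9, 5, 677]
[785, 1, 9, 5, 677]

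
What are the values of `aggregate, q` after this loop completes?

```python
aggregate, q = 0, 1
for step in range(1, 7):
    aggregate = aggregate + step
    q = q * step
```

Sum and factorial of 1 to 6
`aggregate, q` takes the values: (0, 1) → (1, 1) → (3, 1) → (3, 2) → (6, 2) → (6, 6) → (10, 6) → (10, 24) → (15, 24) → (15, 120) → (21, 120) → (21, 720)

Answer: 21, 720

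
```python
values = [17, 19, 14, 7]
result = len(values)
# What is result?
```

Trace:
`values = [17, 19, 14, 7]` → values = [17, 19, 14, 7]
`result = len(values)` → result = 4
So result = 4

Answer: 4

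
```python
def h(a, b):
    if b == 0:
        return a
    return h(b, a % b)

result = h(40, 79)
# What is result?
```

h(40, 79) -> h(79, 40) -> h(40, 39) -> h(39, 1) -> h(1, 0) -> 1

Answer: 1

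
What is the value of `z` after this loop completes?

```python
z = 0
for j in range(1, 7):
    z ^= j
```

XOR of 1 to 6
`z` takes the values: 0 → 1 → 3 → 0 → 4 → 1 → 7

Answer: 7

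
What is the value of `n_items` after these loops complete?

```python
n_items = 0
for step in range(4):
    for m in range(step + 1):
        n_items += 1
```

Triangle: 1 + 2 + ... + 4
`n_items` takes the values: 0 → 1 → 2 → 3 → 4 → 5 → 6 → 7 → 8 → 9 → 10

Answer: 10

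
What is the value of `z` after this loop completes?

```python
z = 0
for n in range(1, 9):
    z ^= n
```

XOR of 1 to 8
`z` takes the values: 0 → 1 → 3 → 0 → 4 → 1 → 7 → 0 → 8

Answer: 8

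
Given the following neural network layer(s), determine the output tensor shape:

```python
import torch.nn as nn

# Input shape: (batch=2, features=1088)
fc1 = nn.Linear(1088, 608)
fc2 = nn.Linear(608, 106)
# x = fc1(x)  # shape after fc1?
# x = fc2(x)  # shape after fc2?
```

Input: (2, 1088) -> after fc1: (2, 608) -> Output: (2, 106)

Answer: (2, 106)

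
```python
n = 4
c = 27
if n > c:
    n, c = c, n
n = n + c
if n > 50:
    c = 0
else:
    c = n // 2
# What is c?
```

Trace:
`n = 4` → n = 4
`c = 27` → c = 27
`if n > c: ...` → n > c is False → no variable changes
`n = n + c` → n = 31
`if n > 50: ...` → n > 50 is False, take else branch → c = 15
So c = 15

Answer: 15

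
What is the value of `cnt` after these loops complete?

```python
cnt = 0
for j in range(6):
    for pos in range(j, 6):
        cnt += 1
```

Upper triangle: 6 + 5 + ... + 1
`cnt` takes the values: 0 → 1 → 2 → 3 → 4 → 5 → 6 → 7 → 8 → 9 → 10 → 11 → 12 → 13 → 14 → 15 → 16 → 17 → 18 → 19 → 20 → 21

Answer: 21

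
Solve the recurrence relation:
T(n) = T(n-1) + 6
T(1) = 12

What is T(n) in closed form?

Unrolling: T(n) = T(1) + 6·(n-1) = 12 + 6(n-1) = 6n + 6.

Answer: T(n) = 6n + 6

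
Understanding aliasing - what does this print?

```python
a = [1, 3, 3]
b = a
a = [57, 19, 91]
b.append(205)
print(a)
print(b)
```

Key concept: rebinding vs mutation: a is rebound to a new list, b still points at the original.
Step by step:
`a = [1, 3, 3]` → a = [1, 3, 3]
`b = a` → b = [1, 3, 3] (same object as a)
`a = [57, 19, 91]` → a = [57, 19, 91]
`b.append(205)` → b = [1, 3, 3, 205]
`print(a)` → prints [57, 19, 91]
`print(b)` → prints [1, 3, 3, 205]

Answer:
[57, 19, 91]
[1, 3, 3, 205]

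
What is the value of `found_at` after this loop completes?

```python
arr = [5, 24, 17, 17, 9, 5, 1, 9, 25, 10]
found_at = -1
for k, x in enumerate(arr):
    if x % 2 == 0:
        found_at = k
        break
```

First even number index in [5, 24, 17, 17, 9, 5, 1, 9, 25, 10]
`found_at` takes the values: -1 → 1

Answer: 1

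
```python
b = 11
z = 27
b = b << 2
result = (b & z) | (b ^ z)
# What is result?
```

Trace:
`b = 11` → b = 11
`z = 27` → z = 27
`b = b << 2` → b = 44
`result = (b & z) | (b ^ z)` → result = 63
So result = 63

Answer: 63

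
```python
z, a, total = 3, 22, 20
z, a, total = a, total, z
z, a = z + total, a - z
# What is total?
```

Trace:
`z, a, total = 3, 22, 20` → z = 3; a = 22; total = 20
`z, a, total = a, total, z` → z = 22; a = 20; total = 3
`z, a = z + total, a - z` → z = 25; a = -2
So total = 3

Answer: 3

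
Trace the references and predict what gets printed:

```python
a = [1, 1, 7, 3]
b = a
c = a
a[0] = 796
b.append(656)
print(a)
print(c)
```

Key concept: multiple aliases.
Step by step:
`a = [1, 1, 7, 3]` → a = [1, 1, 7, 3]
`b = a` → b = [1, 1, 7, 3] (same object as a)
`c = a` → c = [1, 1, 7, 3] (same object as a, b)
`a[0] = 796` → a = [796, 1, 7, 3] (same object as b, c); b = [796, 1, 7, 3] (same object as a, c); c = [796, 1, 7, 3] (same object as a, b)
`b.append(656)` → a = [796, 1, 7, 3, 656] (same object as b, c); b = [796, 1, 7, 3, 656] (same object as a, c); c = [796, 1, 7, 3, 656] (same object as a, b)
`print(a)` → prints [796, 1, 7, 3, 656]
`print(c)` → prints [796, 1, 7, 3, 656]

Answer:
[796, 1, 7, 3, 656]
[796, 1, 7, 3, 656]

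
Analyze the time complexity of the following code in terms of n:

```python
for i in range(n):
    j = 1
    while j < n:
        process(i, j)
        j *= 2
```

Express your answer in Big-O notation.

This is Linear outer loop, logarithmic inner loop. Time complexity: O(n log n).

Answer: O(n log n)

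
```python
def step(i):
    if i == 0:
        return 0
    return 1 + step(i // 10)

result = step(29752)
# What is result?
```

Count of digits of 29752: 5

Answer: 5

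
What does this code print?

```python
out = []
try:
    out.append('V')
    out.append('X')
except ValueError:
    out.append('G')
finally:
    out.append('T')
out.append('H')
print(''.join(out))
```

Execution trace: 'V' (try body) → 'X' (try body, no exception) → 'T' (finally) → 'H' (after the try/except). Output: VXTH

Answer: VXTH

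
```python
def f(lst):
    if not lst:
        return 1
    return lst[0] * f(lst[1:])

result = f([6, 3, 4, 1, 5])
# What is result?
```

Product over [6, 3, 4, 1, 5] = 6 * 3 * 4 * 1 * 5 = 360

Answer: 360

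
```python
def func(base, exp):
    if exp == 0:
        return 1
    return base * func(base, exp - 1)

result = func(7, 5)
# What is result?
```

func(7, 5) = 7 * 7 * 7 * 7 * 7 = 16807

Answer: 16807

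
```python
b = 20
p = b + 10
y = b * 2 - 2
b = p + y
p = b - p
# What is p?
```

Trace:
`b = 20` → b = 20
`p = b + 10` → p = 30
`y = b * 2 - 2` → y = 38
`b = p + y` → b = 68
`p = b - p` → p = 38
So p = 38

Answer: 38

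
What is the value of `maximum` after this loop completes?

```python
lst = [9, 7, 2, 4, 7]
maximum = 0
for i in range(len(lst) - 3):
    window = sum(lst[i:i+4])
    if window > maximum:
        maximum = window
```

Max sum of 4-element window in [9, 7, 2, 4, 7]
`maximum` takes the values: 0 → 22

Answer: 22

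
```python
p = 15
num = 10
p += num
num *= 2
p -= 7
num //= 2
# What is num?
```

Trace:
`p = 15` → p = 15
`num = 10` → num = 10
`p += num` → p = 25
`num *= 2` → num = 20
`p -= 7` → p = 18
`num //= 2` → num = 10
So num = 10

Answer: 10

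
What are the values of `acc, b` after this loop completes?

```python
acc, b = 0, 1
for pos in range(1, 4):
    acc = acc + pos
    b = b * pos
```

Sum and factorial of 1 to 3
`acc, b` takes the values: (0, 1) → (1, 1) → (3, 1) → (3, 2) → (6, 2) → (6, 6)

Answer: 6, 6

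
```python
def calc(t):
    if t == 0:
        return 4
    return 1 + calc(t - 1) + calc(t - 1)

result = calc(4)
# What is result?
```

calc(t) = 1 + 2·calc(t-1), calc(0)=4. Closed form: (4+1)·2^4 - 1 = 79.

Answer: 79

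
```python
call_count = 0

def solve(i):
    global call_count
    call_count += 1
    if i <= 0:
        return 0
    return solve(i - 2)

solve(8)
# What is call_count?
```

Linear recursion stepping by 2: 5 calls from i=8 down to ≤0.

Answer: 5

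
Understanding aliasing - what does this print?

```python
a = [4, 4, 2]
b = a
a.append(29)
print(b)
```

Key concept: basic list aliasing.
Step by step:
`a = [4, 4, 2]` → a = [4, 4, 2]
`b = a` → b = [4, 4, 2] (same object as a)
`a.append(29)` → a = [4, 4, 2, 29] (same object as b); b = [4, 4, 2, 29] (same object as a)
`print(b)` → prints [4, 4, 2, 29]

Answer: [4, 4, 2, 29]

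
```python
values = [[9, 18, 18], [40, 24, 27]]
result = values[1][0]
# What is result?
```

Trace:
`values = [[9, 18, 18], [40, 24, 27]]` → values = [[9, 18, 18], [40, 24, 27]]
`result = values[1][0]` → result = 40
So result = 40

Answer: 40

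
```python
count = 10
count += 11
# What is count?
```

Trace:
`count = 10` → count = 10
`count += 11` → count = 21
So count = 21

Answer: 21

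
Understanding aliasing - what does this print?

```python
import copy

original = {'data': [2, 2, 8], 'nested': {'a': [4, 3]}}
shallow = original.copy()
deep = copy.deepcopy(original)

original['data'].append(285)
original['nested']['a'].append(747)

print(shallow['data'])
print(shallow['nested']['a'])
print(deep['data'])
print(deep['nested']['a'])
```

Key concept: comparing shallow vs deep copy.
Step by step:
`original = {'data': [2, 2, 8], 'nested': {'a': [4, 3]}}` → original = {'data': [2, 2, 8], 'nested': {'a': [4, 3]}}
`shallow = original.copy()` → shallow = {'data': [2, 2, 8], 'nested': {'a': [4, 3]}}
`deep = copy.deepcopy(original)` → deep = {'data': [2, 2, 8], 'nested': {'a': [4, 3]}}
`original['data'].append(285)` → original = {'data': [2, 2, 8, 285], 'nested': {'a': [4, 3]}}; shallow = {'data': [2, 2, 8, 285], 'nested': {'a': [4, 3]}}
`original['nested']['a'].append(747)` → original = {'data': [2, 2, 8, 285], 'nested': {'a': [4, 3, 747]}}; shallow = {'data': [2, 2, 8, 285], 'nested': {'a': [4, 3, 747]}}
`print(shallow['data'])` → prints [2, 2, 8, 285]
`print(shallow['nested']['a'])` → prints [4, 3, 747]
`print(deep['data'])` → prints [2, 2, 8]
`print(deep['nested']['a'])` → prints [4, 3]

Answer:
[2, 2, 8, 285]
[4, 3, 747]
[2, 2, 8]
[4, 3]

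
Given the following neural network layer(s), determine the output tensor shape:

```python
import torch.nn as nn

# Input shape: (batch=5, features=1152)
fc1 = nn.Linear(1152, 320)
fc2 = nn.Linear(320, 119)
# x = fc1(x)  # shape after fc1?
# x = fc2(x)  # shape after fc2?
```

Input: (5, 1152) -> after fc1: (5, 320) -> Output: (5, 119)

Answer: (5, 119)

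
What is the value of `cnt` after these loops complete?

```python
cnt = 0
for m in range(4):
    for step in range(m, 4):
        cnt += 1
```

Upper triangle: 4 + 3 + ... + 1
`cnt` takes the values: 0 → 1 → 2 → 3 → 4 → 5 → 6 → 7 → 8 → 9 → 10

Answer: 10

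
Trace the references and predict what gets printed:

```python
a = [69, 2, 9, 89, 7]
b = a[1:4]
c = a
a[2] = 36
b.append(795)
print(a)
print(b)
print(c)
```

Key concept: slice vs alias.
Step by step:
`a = [69, 2, 9, 89, 7]` → a = [69, 2, 9, 89, 7]
`b = a[1:4]` → b = [2, 9, 89]
`c = a` → c = [69, 2, 9, 89, 7] (same object as a)
`a[2] = 36` → a = [69, 2, 36, 89, 7] (same object as c); c = [69, 2, 36, 89, 7] (same object as a)
`b.append(795)` → b = [2, 9, 89, 795]
`print(a)` → prints [69, 2, 36, 89, 7]
`print(b)` → prints [2, 9, 89, 795]
`print(c)` → prints [69, 2, 36, 89, 7]

Answer:
[69, 2, 36, 89, 7]
[2, 9, 89, 795]
[69, 2, 36, 89, 7]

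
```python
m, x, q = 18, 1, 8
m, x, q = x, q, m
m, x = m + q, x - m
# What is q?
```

Trace:
`m, x, q = 18, 1, 8` → m = 18; x = 1; q = 8
`m, x, q = x, q, m` → m = 1; x = 8; q = 18
`m, x = m + q, x - m` → m = 19; x = 7
So q = 18

Answer: 18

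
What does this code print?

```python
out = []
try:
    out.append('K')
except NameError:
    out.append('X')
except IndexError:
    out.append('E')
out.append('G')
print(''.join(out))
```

Execution trace: 'K' (try body, no exception) → 'G' (after the try/except). Output: KG

Answer: KG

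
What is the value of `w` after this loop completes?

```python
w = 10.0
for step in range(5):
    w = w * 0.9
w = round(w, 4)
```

Exponential decay: 10.0 * 0.9^5
`w` takes the values: 10.0 → 9.0 → 8.1 → 7.29 → 6.561 → 5.9049

Answer: 5.9049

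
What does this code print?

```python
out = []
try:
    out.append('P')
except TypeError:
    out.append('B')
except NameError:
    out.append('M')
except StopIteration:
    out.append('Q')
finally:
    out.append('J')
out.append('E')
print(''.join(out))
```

Execution trace: 'P' (try body, no exception) → 'J' (finally) → 'E' (after the try/except). Output: PJE

Answer: PJE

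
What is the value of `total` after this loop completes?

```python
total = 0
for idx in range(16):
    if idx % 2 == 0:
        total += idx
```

Sum of even numbers 0 to 15
`total` takes the values: 0 → 2 → 6 → 12 → 20 → 30 → 42 → 56

Answer: 56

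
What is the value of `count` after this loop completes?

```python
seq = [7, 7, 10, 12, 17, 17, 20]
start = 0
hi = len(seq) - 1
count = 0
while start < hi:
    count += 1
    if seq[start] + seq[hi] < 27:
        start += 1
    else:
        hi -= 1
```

Steps to find pair summing to 27
`count` takes the values: 0 → 1 → 2 → 3 → 4 → 5 → 6

Answer: 6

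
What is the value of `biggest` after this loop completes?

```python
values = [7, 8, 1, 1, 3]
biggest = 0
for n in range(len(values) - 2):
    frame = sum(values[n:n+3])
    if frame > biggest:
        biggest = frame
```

Max sum of 3-element window in [7, 8, 1, 1, 3]
`biggest` takes the values: 0 → 16

Answer: 16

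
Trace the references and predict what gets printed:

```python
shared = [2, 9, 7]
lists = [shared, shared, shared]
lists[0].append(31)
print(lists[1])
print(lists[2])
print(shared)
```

Key concept: list of same reference.
Step by step:
`shared = [2, 9, 7]` → shared = [2, 9, 7]
`lists = [shared, shared, shared]` → lists = [[2, 9, 7], [2, 9, 7], [2, 9, 7]]
`lists[0].append(31)` → shared = [2, 9, 7, 31]; lists = [[2, 9, 7, 31], [2, 9, 7, 31], [2, 9, 7, 31]]
`print(lists[1])` → prints [2, 9, 7, 31]
`print(lists[2])` → prints [2, 9, 7, 31]
`print(shared)` → prints [2, 9, 7, 31]

Answer:
[2, 9, 7, 31]
[2, 9, 7, 31]
[2, 9, 7, 31]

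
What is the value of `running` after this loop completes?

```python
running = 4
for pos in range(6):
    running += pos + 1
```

Start at 4, add 1 to 6 = 25
`running` takes the values: 4 → 5 → 7 → 10 → 14 → 19 → 25

Answer: 25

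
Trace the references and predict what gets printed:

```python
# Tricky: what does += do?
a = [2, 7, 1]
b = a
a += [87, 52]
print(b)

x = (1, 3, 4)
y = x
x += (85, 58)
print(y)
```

Key concept: += behavior differs for mutable vs immutable.
Step by step:
`a = [2, 7, 1]` → a = [2, 7, 1]
`b = a` → b = [2, 7, 1] (same object as a)
`a += [87, 52]` → a = [2, 7, 1, 87, 52] (same object as b); b = [2, 7, 1, 87, 52] (same object as a)
`print(b)` → prints [2, 7, 1, 87, 52]
`x = (1, 3, 4)` → x = (1, 3, 4)
`y = x` → y = (1, 3, 4)
`x += (85, 58)` → x = (1, 3, 4, 85, 58)
`print(y)` → prints (1, 3, 4)

Answer:
[2, 7, 1, 87, 52]
(1, 3, 4)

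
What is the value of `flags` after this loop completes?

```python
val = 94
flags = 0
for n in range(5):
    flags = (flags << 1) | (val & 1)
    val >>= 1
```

Reverse lowest 5 bits of 94
`flags` takes the values: 0 → 1 → 3 → 7 → 15

Answer: 15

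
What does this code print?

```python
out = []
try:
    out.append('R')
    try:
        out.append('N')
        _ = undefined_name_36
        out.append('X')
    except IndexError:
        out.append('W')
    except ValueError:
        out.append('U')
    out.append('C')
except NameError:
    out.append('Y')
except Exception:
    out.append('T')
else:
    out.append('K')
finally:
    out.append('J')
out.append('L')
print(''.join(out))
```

Execution trace: 'R' (try body) → 'N' (inner try body) → 'Y' (except NameError) → 'J' (finally) → 'L' (after the try/except). Output: RNYJL

Answer: RNYJL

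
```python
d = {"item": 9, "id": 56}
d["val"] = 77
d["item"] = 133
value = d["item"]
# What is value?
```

Trace:
`d = {"item": 9, "id": 56}` → d = {'item': 9, 'id': 56}
`d["val"] = 77` → d = {'item': 9, 'id': 56, 'val': 77}
`d["item"] = 133` → d = {'item': 133, 'id': 56, 'val': 77}
`value = d["item"]` → value = 133
So value = 133

Answer: 133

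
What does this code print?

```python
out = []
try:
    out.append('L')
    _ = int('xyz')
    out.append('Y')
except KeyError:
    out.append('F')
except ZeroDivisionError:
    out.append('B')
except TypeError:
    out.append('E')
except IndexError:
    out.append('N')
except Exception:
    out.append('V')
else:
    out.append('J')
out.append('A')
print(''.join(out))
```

Execution trace: 'L' (try body) → 'V' (except Exception) → 'A' (after the try/except). Output: LVA

Answer: LVA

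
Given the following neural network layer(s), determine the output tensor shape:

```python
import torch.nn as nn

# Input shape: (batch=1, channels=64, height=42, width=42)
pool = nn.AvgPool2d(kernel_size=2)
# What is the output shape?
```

Input: (1, 64, 42, 42) -> Output: (1, 64, 21, 21)

Answer: (1, 64, 21, 21)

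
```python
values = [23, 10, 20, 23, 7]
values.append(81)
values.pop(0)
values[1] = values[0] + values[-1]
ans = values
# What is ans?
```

Trace:
`values = [23, 10, 20, 23, 7]` → values = [23, 10, 20, 23, 7]
`values.append(81)` → values = [23, 10, 20, 23, 7, 81]
`values.pop(0)` → values = [10, 20, 23, 7, 81]
`values[1] = values[0] + values[-1]` → values = [10, 91, 23, 7, 81]
`ans = values` → ans = [10, 91, 23, 7, 81]
So ans = [10, 91, 23, 7, 81]

Answer: [10, 91, 23, 7, 81]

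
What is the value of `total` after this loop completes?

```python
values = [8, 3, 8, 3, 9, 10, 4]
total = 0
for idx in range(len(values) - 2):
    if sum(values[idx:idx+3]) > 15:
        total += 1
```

Count windows with sum > 15
`total` takes the values: 0 → 1 → 2 → 3 → 4

Answer: 4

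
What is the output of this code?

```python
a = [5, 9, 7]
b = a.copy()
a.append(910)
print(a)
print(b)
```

Key concept: list.copy() creates independent copy.
Step by step:
`a = [5, 9, 7]` → a = [5, 9, 7]
`b = a.copy()` → b = [5, 9, 7]
`a.append(910)` → a = [5, 9, 7, 910]
`print(a)` → prints [5, 9, 7, 910]
`print(b)` → prints [5, 9, 7]

Answer:
[5, 9, 7, 910]
[5, 9, 7]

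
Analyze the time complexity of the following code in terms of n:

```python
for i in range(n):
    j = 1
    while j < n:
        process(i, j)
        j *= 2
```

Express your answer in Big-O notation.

This is Linear outer loop, logarithmic inner loop. Time complexity: O(n log n).

Answer: O(n log n)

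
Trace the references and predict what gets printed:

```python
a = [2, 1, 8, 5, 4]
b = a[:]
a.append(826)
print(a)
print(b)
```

Key concept: slice [:] creates copy.
Step by step:
`a = [2, 1, 8, 5, 4]` → a = [2, 1, 8, 5, 4]
`b = a[:]` → b = [2, 1, 8, 5, 4]
`a.append(826)` → a = [2, 1, 8, 5, 4, 826]
`print(a)` → prints [2, 1, 8, 5, 4, 826]
`print(b)` → prints [2, 1, 8, 5, 4]

Answer:
[2, 1, 8, 5, 4, 826]
[2, 1, 8, 5, 4]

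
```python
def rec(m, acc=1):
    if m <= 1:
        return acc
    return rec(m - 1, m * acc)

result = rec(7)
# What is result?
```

Accumulator trace (n, acc): (7, 1) -> (6, 7) -> (5, 42) -> (4, 210) -> (3, 840) -> (2, 2520) -> (1, 5040) -> return 5040

Answer: 5040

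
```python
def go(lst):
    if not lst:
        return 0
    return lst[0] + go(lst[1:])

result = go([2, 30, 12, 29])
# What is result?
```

2 + 30 + 12 + 29 + 0 = 73

Answer: 73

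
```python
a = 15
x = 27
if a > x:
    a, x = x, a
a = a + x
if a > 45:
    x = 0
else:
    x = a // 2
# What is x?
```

Trace:
`a = 15` → a = 15
`x = 27` → x = 27
`if a > x: ...` → a > x is False → no variable changes
`a = a + x` → a = 42
`if a > 45: ...` → a > 45 is False, take else branch → x = 21
So x = 21

Answer: 21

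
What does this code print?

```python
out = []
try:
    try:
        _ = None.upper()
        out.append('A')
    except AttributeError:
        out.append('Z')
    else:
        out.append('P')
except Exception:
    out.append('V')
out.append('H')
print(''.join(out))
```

Execution trace: 'Z' (inner except AttributeError) → 'H' (after the try/except). Output: ZH

Answer: ZH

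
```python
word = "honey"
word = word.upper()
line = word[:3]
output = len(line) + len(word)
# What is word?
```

Trace:
`word = "honey"` → word = 'honey'
`word = word.upper()` → word = 'HONEY'
`line = word[:3]` → line = 'HON'
`output = len(line) + len(word)` → output = 8
So word = 'HONEY'

Answer: 'HONEY'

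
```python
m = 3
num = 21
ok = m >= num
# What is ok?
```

Trace:
`m = 3` → m = 3
`num = 21` → num = 21
`ok = m >= num` → ok = False
So ok = False

Answer: False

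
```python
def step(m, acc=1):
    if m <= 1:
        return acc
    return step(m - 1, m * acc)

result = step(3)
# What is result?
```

Accumulator trace (n, acc): (3, 1) -> (2, 3) -> (1, 6) -> return 6

Answer: 6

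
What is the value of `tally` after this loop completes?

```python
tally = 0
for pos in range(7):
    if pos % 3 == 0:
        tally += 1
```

Count numbers divisible by 3 in range(7)
`tally` takes the values: 0 → 1 → 2 → 3

Answer: 3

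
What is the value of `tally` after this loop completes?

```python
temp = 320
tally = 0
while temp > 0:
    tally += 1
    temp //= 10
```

Count digits by repeated division by 10
`tally` takes the values: 0 → 1 → 2 → 3

Answer: 3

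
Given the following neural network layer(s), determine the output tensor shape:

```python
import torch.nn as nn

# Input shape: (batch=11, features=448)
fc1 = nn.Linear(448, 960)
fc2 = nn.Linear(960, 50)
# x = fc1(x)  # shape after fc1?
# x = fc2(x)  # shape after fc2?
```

Input: (11, 448) -> after fc1: (11, 960) -> Output: (11, 50)

Answer: (11, 50)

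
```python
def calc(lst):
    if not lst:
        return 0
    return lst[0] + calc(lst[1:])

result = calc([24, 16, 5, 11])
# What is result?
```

24 + 16 + 5 + 11 + 0 = 56

Answer: 56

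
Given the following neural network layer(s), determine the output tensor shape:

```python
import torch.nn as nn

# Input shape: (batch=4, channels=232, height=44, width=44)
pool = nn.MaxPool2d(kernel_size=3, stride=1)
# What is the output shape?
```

Input: (4, 232, 44, 44) -> Output: (4, 232, 42, 42)

Answer: (4, 232, 42, 42)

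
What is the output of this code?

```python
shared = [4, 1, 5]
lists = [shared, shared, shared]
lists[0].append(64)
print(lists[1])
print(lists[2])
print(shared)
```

Key concept: list of same reference.
Step by step:
`shared = [4, 1, 5]` → shared = [4, 1, 5]
`lists = [shared, shared, shared]` → lists = [[4, 1, 5], [4, 1, 5], [4, 1, 5]]
`lists[0].append(64)` → shared = [4, 1, 5, 64]; lists = [[4, 1, 5, 64], [4, 1, 5, 64], [4, 1, 5, 64]]
`print(lists[1])` → prints [4, 1, 5, 64]
`print(lists[2])` → prints [4, 1, 5, 64]
`print(shared)` → prints [4, 1, 5, 64]

Answer:
[4, 1, 5, 64]
[4, 1, 5, 64]
[4, 1, 5, 64]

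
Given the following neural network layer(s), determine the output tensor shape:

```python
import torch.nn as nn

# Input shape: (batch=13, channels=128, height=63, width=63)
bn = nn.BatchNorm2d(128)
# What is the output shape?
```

Input: (13, 128, 63, 63) -> Output: (13, 128, 63, 63)

Answer: (13, 128, 63, 63)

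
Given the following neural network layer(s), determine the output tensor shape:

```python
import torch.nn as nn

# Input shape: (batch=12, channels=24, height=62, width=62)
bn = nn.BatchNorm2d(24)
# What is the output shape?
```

Input: (12, 24, 62, 62) -> Output: (12, 24, 62, 62)

Answer: (12, 24, 62, 62)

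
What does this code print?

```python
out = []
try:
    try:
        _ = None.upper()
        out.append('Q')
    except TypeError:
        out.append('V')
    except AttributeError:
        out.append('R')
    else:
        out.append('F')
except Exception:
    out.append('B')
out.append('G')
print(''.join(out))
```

Execution trace: 'R' (inner except AttributeError) → 'G' (after the try/except). Output: RG

Answer: RG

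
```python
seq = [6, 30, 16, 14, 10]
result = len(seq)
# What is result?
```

Trace:
`seq = [6, 30, 16, 14, 10]` → seq = [6, 30, 16, 14, 10]
`result = len(seq)` → result = 5
So result = 5

Answer: 5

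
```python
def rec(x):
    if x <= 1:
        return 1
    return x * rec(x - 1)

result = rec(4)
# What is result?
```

rec(4) = 4 * 3 * 2 * 1 = 24

Answer: 24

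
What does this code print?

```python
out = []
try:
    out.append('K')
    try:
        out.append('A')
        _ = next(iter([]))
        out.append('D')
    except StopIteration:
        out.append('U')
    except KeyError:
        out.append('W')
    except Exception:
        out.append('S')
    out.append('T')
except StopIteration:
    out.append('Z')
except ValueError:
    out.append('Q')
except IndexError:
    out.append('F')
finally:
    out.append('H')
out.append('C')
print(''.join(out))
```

Execution trace: 'K' (try body) → 'A' (inner try body) → 'U' (inner except StopIteration) → 'T' (try body, no exception) → 'H' (finally) → 'C' (after the try/except). Output: KAUTHC

Answer: KAUTHC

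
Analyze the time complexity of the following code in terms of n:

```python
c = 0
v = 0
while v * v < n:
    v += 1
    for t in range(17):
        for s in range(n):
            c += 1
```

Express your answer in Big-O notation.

Each loop level contributes: √n × 1 × n. Multiplying the contributions gives O(n√n).

Answer: O(n√n)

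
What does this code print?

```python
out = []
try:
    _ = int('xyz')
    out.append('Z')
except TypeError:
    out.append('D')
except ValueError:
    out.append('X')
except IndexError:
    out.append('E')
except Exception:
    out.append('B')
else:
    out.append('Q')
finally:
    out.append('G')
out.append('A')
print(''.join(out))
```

Execution trace: 'X' (except ValueError) → 'G' (finally) → 'A' (after the try/except). Output: XGA

Answer: XGA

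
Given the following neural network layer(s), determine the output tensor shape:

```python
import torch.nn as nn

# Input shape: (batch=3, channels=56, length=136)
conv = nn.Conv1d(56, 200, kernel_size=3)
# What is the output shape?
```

Input: (3, 56, 136) -> Output: (3, 200, 134)

Answer: (3, 200, 134)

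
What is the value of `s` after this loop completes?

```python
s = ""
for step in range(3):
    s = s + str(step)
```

Concatenate digits 0 to 2
`s` takes the values: "" → "0" → "01" → "012"

Answer: "012"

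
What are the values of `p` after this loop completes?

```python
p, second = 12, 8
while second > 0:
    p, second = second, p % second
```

GCD of 12 and 8
`p` takes the values: 12 → 8 → 4

Answer: 4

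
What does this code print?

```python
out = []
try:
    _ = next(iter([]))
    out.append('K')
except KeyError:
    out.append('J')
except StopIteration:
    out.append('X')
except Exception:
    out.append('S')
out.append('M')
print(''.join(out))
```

Execution trace: 'X' (except StopIteration) → 'M' (after the try/except). Output: XM

Answer: XM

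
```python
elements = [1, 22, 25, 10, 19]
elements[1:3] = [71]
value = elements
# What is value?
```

Trace:
`elements = [1, 22, 25, 10, 19]` → elements = [1, 22, 25, 10, 19]
`elements[1:3] = [71]` → elements = [1, 71, 10, 19]
`value = elements` → value = [1, 71, 10, 19]
So value = [1, 71, 10, 19]

Answer: [1, 71, 10, 19]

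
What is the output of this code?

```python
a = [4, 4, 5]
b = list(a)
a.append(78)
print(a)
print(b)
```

Key concept: list() constructor creates copy.
Step by step:
`a = [4, 4, 5]` → a = [4, 4, 5]
`b = list(a)` → b = [4, 4, 5]
`a.append(78)` → a = [4, 4, 5, 78]
`print(a)` → prints [4, 4, 5, 78]
`print(b)` → prints [4, 4, 5]

Answer:
[4, 4, 5, 78]
[4, 4, 5]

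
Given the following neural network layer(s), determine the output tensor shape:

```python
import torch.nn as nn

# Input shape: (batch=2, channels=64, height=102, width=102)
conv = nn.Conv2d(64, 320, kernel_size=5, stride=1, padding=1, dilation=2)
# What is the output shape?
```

Input: (2, 64, 102, 102) -> Output: (2, 320, 96, 96)

Answer: (2, 320, 96, 96)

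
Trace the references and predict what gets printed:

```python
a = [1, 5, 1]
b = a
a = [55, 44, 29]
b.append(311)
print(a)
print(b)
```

Key concept: rebinding vs mutation: a is rebound to a new list, b still points at the original.
Step by step:
`a = [1, 5, 1]` → a = [1, 5, 1]
`b = a` → b = [1, 5, 1] (same object as a)
`a = [55, 44, 29]` → a = [55, 44, 29]
`b.append(311)` → b = [1, 5, 1, 311]
`print(a)` → prints [55, 44, 29]
`print(b)` → prints [1, 5, 1, 311]

Answer:
[55, 44, 29]
[1, 5, 1, 311]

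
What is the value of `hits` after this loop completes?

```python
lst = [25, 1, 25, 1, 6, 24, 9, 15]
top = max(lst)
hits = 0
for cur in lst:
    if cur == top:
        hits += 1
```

Count of max value 25 in [25, 1, 25, 1, 6, 24, 9, 15]
`hits` takes the values: 0 → 1 → 2

Answer: 2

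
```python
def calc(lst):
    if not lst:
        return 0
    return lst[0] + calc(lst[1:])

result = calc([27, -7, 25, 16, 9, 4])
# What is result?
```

27 + (-7) + 25 + 16 + 9 + 4 + 0 = 74

Answer: 74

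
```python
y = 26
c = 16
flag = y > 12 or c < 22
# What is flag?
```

Trace:
`y = 26` → y = 26
`c = 16` → c = 16
`flag = y > 12 or c < 22` → flag = True
So flag = True

Answer: True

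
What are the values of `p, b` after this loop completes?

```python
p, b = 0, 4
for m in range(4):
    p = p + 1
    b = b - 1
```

p goes 0→4, b goes 4→0
`p, b` takes the values: (0, 4) → (1, 4) → (1, 3) → (2, 3) → (2, 2) → (3, 2) → (3, 1) → (4, 1) → (4, 0)

Answer: 4, 0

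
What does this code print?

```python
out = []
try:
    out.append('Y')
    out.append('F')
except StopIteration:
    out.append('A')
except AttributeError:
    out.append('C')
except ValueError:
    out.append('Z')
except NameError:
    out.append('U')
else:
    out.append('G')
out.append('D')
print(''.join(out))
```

Execution trace: 'Y' (try body) → 'F' (try body, no exception) → 'G' (else) → 'D' (after the try/except). Output: YFGD

Answer: YFGD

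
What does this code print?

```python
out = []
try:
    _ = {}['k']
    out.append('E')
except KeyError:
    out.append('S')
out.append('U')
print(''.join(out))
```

Execution trace: 'S' (except KeyError) → 'U' (after the try/except). Output: SU

Answer: SU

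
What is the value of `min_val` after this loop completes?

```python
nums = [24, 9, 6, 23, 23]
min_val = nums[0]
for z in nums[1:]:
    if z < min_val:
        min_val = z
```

Minimum of [24, 9, 6, 23, 23]
`min_val` takes the values: 24 → 9 → 6

Answer: 6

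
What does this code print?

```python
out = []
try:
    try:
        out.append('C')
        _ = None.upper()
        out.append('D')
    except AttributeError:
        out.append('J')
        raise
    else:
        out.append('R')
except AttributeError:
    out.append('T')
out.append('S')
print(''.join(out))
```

Execution trace: 'C' (inner try body) → 'J' (inner except AttributeError) → 'T' (outer except AttributeError) → 'S' (after the try/except). Output: CJTS

Answer: CJTS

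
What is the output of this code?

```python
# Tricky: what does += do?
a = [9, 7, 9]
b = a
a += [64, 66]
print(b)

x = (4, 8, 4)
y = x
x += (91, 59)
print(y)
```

Key concept: += behavior differs for mutable vs immutable.
Step by step:
`a = [9, 7, 9]` → a = [9, 7, 9]
`b = a` → b = [9, 7, 9] (same object as a)
`a += [64, 66]` → a = [9, 7, 9, 64, 66] (same object as b); b = [9, 7, 9, 64, 66] (same object as a)
`print(b)` → prints [9, 7, 9, 64, 66]
`x = (4, 8, 4)` → x = (4, 8, 4)
`y = x` → y = (4, 8, 4)
`x += (91, 59)` → x = (4, 8, 4, 91, 59)
`print(y)` → prints (4, 8, 4)

Answer:
[9, 7, 9, 64, 66]
(4, 8, 4)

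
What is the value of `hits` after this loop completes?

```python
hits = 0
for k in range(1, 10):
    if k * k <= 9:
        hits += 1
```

Count numbers where k² ≤ 9
`hits` takes the values: 0 → 1 → 2 → 3

Answer: 3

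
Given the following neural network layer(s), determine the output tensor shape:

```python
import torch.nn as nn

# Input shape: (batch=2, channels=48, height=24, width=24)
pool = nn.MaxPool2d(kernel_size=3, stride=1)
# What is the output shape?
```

Input: (2, 48, 24, 24) -> Output: (2, 48, 22, 22)

Answer: (2, 48, 22, 22)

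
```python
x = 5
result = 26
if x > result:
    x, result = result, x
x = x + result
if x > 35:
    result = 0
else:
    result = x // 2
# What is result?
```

Trace:
`x = 5` → x = 5
`result = 26` → result = 26
`if x > result: ...` → x > result is False → no variable changes
`x = x + result` → x = 31
`if x > 35: ...` → x > 35 is False, take else branch → result = 15
So result = 15

Answer: 15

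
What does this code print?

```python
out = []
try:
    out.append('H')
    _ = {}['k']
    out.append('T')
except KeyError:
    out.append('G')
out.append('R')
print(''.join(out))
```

Execution trace: 'H' (try body) → 'G' (except KeyError) → 'R' (after the try/except). Output: HGR

Answer: HGR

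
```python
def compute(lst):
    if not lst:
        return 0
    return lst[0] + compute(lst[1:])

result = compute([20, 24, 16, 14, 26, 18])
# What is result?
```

20 + 24 + 16 + 14 + 26 + 18 + 0 = 118

Answer: 118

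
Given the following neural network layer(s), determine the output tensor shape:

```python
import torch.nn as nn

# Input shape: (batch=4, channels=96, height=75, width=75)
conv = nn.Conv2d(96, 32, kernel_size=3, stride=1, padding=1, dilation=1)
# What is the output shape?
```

Input: (4, 96, 75, 75) -> Output: (4, 32, 75, 75)

Answer: (4, 32, 75, 75)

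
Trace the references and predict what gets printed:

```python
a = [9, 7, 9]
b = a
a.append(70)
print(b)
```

Key concept: basic list aliasing.
Step by step:
`a = [9, 7, 9]` → a = [9, 7, 9]
`b = a` → b = [9, 7, 9] (same object as a)
`a.append(70)` → a = [9, 7, 9, 70] (same object as b); b = [9, 7, 9, 70] (same object as a)
`print(b)` → prints [9, 7, 9, 70]

Answer: [9, 7, 9, 70]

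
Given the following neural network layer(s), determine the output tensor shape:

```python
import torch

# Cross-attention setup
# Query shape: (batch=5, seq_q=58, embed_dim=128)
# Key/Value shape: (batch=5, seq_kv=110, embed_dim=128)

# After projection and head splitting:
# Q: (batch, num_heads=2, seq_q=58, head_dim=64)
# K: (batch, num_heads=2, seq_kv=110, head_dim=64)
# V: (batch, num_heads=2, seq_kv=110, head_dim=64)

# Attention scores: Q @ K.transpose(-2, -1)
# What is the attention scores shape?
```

Input: (5, 58, 128) -> Output: (5, 2, 58, 110)

Answer: (5, 2, 58, 110)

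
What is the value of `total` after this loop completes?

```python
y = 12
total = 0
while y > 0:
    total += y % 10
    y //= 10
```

Sum digits of 12
`total` takes the values: 0 → 2 → 3

Answer: 3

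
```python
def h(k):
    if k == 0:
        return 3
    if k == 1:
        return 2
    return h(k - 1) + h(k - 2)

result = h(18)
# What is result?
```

Build up from base cases: h(0)=3, h(1)=2, h(2)=5, h(3)=7, h(4)=12, h(5)=19, h(6)=31, ..., h(18)=9959

Answer: 9959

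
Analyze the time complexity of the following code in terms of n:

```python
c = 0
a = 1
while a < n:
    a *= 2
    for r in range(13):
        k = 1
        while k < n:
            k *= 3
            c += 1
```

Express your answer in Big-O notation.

Each loop level contributes: log n × 1 × log n. Multiplying the contributions gives O(log² n).

Answer: O(log² n)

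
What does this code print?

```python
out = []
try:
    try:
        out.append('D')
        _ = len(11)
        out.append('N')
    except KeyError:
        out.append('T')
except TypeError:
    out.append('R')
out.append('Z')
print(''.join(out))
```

Execution trace: 'D' (try body) → 'R' (outer except TypeError) → 'Z' (after the try/except). Output: DRZ

Answer: DRZ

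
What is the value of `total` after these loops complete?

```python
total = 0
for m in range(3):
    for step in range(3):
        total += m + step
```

Sum of all m+step for m,step in 3x3
`total` takes the values: 0 → 1 → 3 → 4 → 6 → 9 → 11 → 14 → 18

Answer: 18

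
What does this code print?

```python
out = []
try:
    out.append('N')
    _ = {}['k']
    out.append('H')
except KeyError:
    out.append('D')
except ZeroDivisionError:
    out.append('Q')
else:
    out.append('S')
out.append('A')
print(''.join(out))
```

Execution trace: 'N' (try body) → 'D' (except KeyError) → 'A' (after the try/except). Output: NDA

Answer: NDA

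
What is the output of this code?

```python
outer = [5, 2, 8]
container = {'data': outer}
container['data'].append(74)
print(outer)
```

Key concept: dict holds reference to list.
Step by step:
`outer = [5, 2, 8]` → outer = [5, 2, 8]
`container = {'data': outer}` → container = {'data': [5, 2, 8]}
`container['data'].append(74)` → outer = [5, 2, 8, 74]; container = {'data': [5, 2, 8, 74]}
`print(outer)` → prints [5, 2, 8, 74]

Answer: [5, 2, 8, 74]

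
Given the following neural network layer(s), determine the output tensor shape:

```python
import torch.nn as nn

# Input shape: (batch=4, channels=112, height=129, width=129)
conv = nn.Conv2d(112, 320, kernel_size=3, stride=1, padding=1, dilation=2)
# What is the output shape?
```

Input: (4, 112, 129, 129) -> Output: (4, 320, 127, 127)

Answer: (4, 320, 127, 127)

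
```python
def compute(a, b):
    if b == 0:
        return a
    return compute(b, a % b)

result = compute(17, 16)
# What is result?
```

compute(17, 16) -> compute(16, 1) -> compute(1, 0) -> 1

Answer: 1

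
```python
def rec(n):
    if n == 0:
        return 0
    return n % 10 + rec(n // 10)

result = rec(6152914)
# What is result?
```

Sum of digits of 6152914: 4 + 1 + 9 + 2 + 5 + 1 + 6 = 28

Answer: 28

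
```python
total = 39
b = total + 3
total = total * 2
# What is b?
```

Trace:
`total = 39` → total = 39
`b = total + 3` → b = 42
`total = total * 2` → total = 78
So b = 42

Answer: 42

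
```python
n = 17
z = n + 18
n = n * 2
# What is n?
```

Trace:
`n = 17` → n = 17
`z = n + 18` → z = 35
`n = n * 2` → n = 34
So n = 34

Answer: 34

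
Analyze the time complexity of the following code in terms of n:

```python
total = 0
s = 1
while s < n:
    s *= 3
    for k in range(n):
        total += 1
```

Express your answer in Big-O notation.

Each loop level contributes: log n × n. Multiplying the contributions gives O(n log n).

Answer: O(n log n)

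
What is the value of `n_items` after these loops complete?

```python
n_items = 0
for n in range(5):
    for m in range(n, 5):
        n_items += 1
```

Upper triangle: 5 + 4 + ... + 1
`n_items` takes the values: 0 → 1 → 2 → 3 → 4 → 5 → 6 → 7 → 8 → 9 → 10 → 11 → 12 → 13 → 14 → 15

Answer: 15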